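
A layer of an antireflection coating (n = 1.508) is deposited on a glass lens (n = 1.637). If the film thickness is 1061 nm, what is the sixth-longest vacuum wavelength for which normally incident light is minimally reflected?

582 nm

Ray reflecting at the top interface goes from n = 1.0 toward n = 1.508: a half-wave phase shift.
Bottom surface (1.508 → 1.637): reflection off a higher-index medium gives a half-wave phase shift.
Zero or two π shifts → no net half-wave offset.
For minimum reflection here: 2 n t = (m + ½) λ.
λ = 2 n t / (m + ½). The sixth-longest wavelength is m = 5: λ = 2 × 1.508 × 1061 / 5.50 = 582 nm.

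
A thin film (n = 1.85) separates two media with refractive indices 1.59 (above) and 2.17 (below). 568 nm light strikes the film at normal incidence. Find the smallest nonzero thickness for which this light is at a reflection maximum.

154 nm

Top surface (1.59 → 1.85): reflection off a higher-index medium gives a half-wave phase shift.
At the lower boundary (n = 1.85 to n = 2.17) the reflected ray undergoes a half-wave phase shift.
The two reflections carry the same phase change, so no net offset.
For strong reflection here: 2 n t = m λ.
The smallest nonzero thickness corresponds to m = 1: t = m λ / (2 n) = 1.00 × 568 / (2 × 1.85) = 154 nm.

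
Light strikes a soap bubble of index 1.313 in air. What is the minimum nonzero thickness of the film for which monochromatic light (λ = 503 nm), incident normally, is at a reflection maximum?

95.8 nm

At the upper boundary (n = 1.0 to n = 1.313) the reflected ray undergoes a half-wave phase shift.
Ray reflecting at the bottom interface goes from n = 1.313 toward n = 1.0: no phase shift.
Exactly one π shift → a net half-wave offset.
So the condition for constructive reflection is 2 n t = (m + ½) λ.
Minimum at m = 0: t = λ / (4 n) = 503 / (4 × 1.313) = 95.8 nm.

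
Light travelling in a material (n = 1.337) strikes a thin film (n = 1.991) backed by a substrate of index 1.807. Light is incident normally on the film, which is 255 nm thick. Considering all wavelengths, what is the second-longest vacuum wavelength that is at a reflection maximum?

At the upper boundary (n = 1.337 to n = 1.991) the reflected ray undergoes a half-wave phase shift.
At the lower boundary (n = 1.991 to n = 1.807) the reflected ray undergoes no phase shift.
Exactly one π shift → a net half-wave offset.
With one net inversion, constructive interference in reflection requires 2 n t = (m + ½) λ.
λ = 2 n t / (m + ½). The second-longest wavelength is m = 1: λ = 2 × 1.991 × 255 / 1.50 = 677 nm.

677 nm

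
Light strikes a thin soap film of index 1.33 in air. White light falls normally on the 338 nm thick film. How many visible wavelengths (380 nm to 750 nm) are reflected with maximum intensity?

Top surface (1.0 → 1.33): reflection off a higher-index medium gives a half-wave phase shift.
At the lower boundary (n = 1.33 to n = 1.0) the reflected ray undergoes no phase shift.
Exactly one π shift → a net half-wave offset.
With one net inversion, constructive interference in reflection requires 2 n t = (m + ½) λ.
λ = 2 n t / (m + ½) = 899 / (m + ½) nm.
m=0: 1798 nm (IR); m=1: 599 nm (visible); m=2: 360 nm (UV).

1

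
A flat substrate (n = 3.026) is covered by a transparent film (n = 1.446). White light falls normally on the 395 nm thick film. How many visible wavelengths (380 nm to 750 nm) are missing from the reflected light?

Top surface (1.0 → 1.446): reflection off a higher-index medium gives a half-wave phase shift.
At the lower boundary (n = 1.446 to n = 3.026) the reflected ray undergoes a half-wave phase shift.
Zero or two π shifts → no net half-wave offset.
So the condition for destructive reflection is 2 n t = (m + ½) λ.
λ = 2 n t / (m + ½) = 1142 / (m + ½) nm.
m=1: 762 nm (IR); m=2: 457 nm (visible); m=3: 326 nm (UV).

1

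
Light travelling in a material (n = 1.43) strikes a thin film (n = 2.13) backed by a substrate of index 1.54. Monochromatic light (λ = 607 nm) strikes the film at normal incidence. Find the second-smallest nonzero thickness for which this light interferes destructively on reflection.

At the upper boundary (n = 1.43 to n = 2.13) the reflected ray undergoes a half-wave phase shift.
Bottom surface (2.13 → 1.54): reflection off a lower-index medium gives no phase shift.
Net: one phase inversion between the two reflected rays.
So the condition for destructive reflection is 2 n t = m λ.
The second-smallest nonzero thickness corresponds to m = 2: t = m λ / (2 n) = 2.00 × 607 / (2 × 2.13) = 285 nm.

285 nm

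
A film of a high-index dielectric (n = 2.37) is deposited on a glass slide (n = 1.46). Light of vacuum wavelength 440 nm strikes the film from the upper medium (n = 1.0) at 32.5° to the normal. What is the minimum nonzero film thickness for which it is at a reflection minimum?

95.3 nm

At the upper boundary (n = 1.0 to n = 2.37) the reflected ray undergoes a half-wave phase shift.
Bottom surface (2.37 → 1.46): reflection off a lower-index medium gives no phase shift.
The two reflections differ by half a wavelength.
So the condition for destructive reflection is 2 n t cos θ_r = m λ.
Snell's law: 1.0 sin 32.5° = 2.37 sin θ_r → sin θ_r = 0.227, cos θ_r = 0.974.
Minimum nonzero at m = 1: t = λ / (2 n cos θ_r) = 440 / (2 × 2.37 × 0.974) = 95.3 nm.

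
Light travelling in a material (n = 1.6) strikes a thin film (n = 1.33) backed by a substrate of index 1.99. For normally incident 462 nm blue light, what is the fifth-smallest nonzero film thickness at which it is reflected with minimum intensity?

At the upper boundary (n = 1.6 to n = 1.33) the reflected ray undergoes no phase shift.
Bottom surface (1.33 → 1.99): reflection off a higher-index medium gives a half-wave phase shift.
The two reflections differ by half a wavelength.
So the condition for destructive reflection is 2 n t = m λ.
The fifth-smallest nonzero thickness corresponds to m = 5: t = m λ / (2 n) = 5.00 × 462 / (2 × 1.33) = 868 nm.

868 nm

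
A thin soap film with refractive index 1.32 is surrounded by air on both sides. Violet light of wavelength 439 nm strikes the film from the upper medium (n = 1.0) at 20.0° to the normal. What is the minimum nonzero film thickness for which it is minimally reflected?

172 nm

At the upper boundary (n = 1.0 to n = 1.32) the reflected ray undergoes a half-wave phase shift.
Bottom surface (1.32 → 1.0): reflection off a lower-index medium gives no phase shift.
Net: one phase inversion between the two reflected rays.
With one net inversion, destructive interference in reflection requires 2 n t cos θ_r = m λ.
Snell's law: 1.0 sin 20.0° = 1.32 sin θ_r → sin θ_r = 0.259, cos θ_r = 0.966.
Minimum nonzero at m = 1: t = λ / (2 n cos θ_r) = 439 / (2 × 1.32 × 0.966) = 172 nm.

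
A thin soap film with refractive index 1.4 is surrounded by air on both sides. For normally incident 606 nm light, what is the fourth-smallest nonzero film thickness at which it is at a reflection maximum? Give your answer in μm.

At the upper boundary (n = 1.0 to n = 1.4) the reflected ray undergoes a half-wave phase shift.
Ray reflecting at the bottom interface goes from n = 1.4 toward n = 1.0: no phase shift.
Exactly one π shift → a net half-wave offset.
For bright reflection here: 2 n t = (m + ½) λ.
The fourth-smallest nonzero thickness corresponds to m = 3: t = (m + ½) λ / (2 n) = 3.50 × 606 / (2 × 1.4) = 758 nm.

0.758 μm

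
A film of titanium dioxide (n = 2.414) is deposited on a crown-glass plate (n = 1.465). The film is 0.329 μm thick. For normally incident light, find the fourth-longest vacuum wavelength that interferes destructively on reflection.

At the upper boundary (n = 1.0 to n = 2.414) the reflected ray undergoes a half-wave phase shift.
Bottom surface (2.414 → 1.465): reflection off a lower-index medium gives no phase shift.
Net: one phase inversion between the two reflected rays.
So the condition for destructive reflection is 2 n t = m λ.
λ = 2 n t / m. The fourth-longest wavelength is m = 4: λ = 2 × 2.414 × 329 / 4.00 = 397 nm.

397 nm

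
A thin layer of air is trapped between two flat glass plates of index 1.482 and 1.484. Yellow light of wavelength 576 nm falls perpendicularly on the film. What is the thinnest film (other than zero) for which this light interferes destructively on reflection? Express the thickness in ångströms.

2880 Å

At the upper boundary (n = 1.482 to n = 1.0) the reflected ray undergoes no phase shift.
Ray reflecting at the bottom interface goes from n = 1.0 toward n = 1.484: a half-wave phase shift.
Net: one phase inversion between the two reflected rays.
For weak reflection here: 2 n t = m λ.
Minimum nonzero at m = 1: t = λ / (2 n) = 576 / (2 × 1.0) = 288 nm.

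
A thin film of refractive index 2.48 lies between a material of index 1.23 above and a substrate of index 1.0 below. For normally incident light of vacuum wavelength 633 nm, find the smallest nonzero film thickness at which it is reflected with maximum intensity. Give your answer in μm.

At the upper boundary (n = 1.23 to n = 2.48) the reflected ray undergoes a half-wave phase shift.
At the lower boundary (n = 2.48 to n = 1.0) the reflected ray undergoes no phase shift.
Net: one phase inversion between the two reflected rays.
With one net inversion, constructive interference in reflection requires 2 n t = (m + ½) λ.
Minimum at m = 0: t = λ / (4 n) = 633 / (4 × 2.48) = 63.8 nm.

0.0638 μm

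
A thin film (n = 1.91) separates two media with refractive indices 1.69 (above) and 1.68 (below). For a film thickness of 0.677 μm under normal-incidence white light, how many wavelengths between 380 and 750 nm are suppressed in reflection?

Ray reflecting at the top interface goes from n = 1.69 toward n = 1.91: a half-wave phase shift.
Ray reflecting at the bottom interface goes from n = 1.91 toward n = 1.68: no phase shift.
Exactly one π shift → a net half-wave offset.
For minimum reflection here: 2 n t = m λ.
λ = 2 n t / m = 2586 / m nm.
m=3: 862 nm (IR); m=4: 647 nm (visible); m=5: 517 nm (visible); m=6: 431 nm (visible); m=7: 369 nm (UV).

3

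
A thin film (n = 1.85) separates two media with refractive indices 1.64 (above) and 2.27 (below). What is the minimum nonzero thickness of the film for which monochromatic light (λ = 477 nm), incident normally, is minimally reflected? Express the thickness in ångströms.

645 Å

At the upper boundary (n = 1.64 to n = 1.85) the reflected ray undergoes a half-wave phase shift.
Ray reflecting at the bottom interface goes from n = 1.85 toward n = 2.27: a half-wave phase shift.
Zero or two π shifts → no net half-wave offset.
For minimum reflection here: 2 n t = (m + ½) λ.
Minimum at m = 0: t = λ / (4 n) = 477 / (4 × 1.85) = 64.5 nm.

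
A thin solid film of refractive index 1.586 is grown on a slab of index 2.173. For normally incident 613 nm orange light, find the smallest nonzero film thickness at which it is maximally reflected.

193 nm

At the upper boundary (n = 1.0 to n = 1.586) the reflected ray undergoes a half-wave phase shift.
At the lower boundary (n = 1.586 to n = 2.173) the reflected ray undergoes a half-wave phase shift.
Zero or two π shifts → no net half-wave offset.
With no net inversion, constructive interference in reflection requires 2 n t = m λ.
Minimum nonzero at m = 1: t = λ / (2 n) = 613 / (2 × 1.586) = 193 nm.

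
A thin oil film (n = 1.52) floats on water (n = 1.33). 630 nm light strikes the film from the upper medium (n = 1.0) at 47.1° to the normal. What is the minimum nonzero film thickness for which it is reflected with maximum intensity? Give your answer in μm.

Ray reflecting at the top interface goes from n = 1.0 toward n = 1.52: a half-wave phase shift.
At the lower boundary (n = 1.52 to n = 1.33) the reflected ray undergoes no phase shift.
Exactly one π shift → a net half-wave offset.
For bright reflection here: 2 n t cos θ_r = (m + ½) λ.
Snell's law: 1.0 sin 47.1° = 1.52 sin θ_r → sin θ_r = 0.482, cos θ_r = 0.876.
Minimum at m = 0: t = λ / (4 n cos θ_r) = 630 / (4 × 1.52 × 0.876) = 118 nm.

0.118 μm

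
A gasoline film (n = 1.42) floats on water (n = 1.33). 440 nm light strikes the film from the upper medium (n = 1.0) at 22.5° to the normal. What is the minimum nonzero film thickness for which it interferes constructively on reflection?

Ray reflecting at the top interface goes from n = 1.0 toward n = 1.42: a half-wave phase shift.
At the lower boundary (n = 1.42 to n = 1.33) the reflected ray undergoes no phase shift.
The two reflections differ by half a wavelength.
For bright reflection here: 2 n t cos θ_r = (m + ½) λ.
Snell's law: 1.0 sin 22.5° = 1.42 sin θ_r → sin θ_r = 0.269, cos θ_r = 0.963.
Minimum at m = 0: t = λ / (4 n cos θ_r) = 440 / (4 × 1.42 × 0.963) = 80.4 nm.

80.4 nm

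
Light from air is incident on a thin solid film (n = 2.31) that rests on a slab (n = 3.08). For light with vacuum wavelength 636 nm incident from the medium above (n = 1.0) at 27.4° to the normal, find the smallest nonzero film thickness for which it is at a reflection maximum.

140 nm

At the upper boundary (n = 1.0 to n = 2.31) the reflected ray undergoes a half-wave phase shift.
Ray reflecting at the bottom interface goes from n = 2.31 toward n = 3.08: a half-wave phase shift.
Net: no relative phase inversion (both shifts match).
With no net inversion, constructive interference in reflection requires 2 n t cos θ_r = m λ.
Snell's law: 1.0 sin 27.4° = 2.31 sin θ_r → sin θ_r = 0.199, cos θ_r = 0.980.
Minimum nonzero at m = 1: t = λ / (2 n cos θ_r) = 636 / (2 × 2.31 × 0.980) = 140 nm.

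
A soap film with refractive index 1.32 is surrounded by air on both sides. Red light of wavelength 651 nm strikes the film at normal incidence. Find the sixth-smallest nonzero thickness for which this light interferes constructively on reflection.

Top surface (1.0 → 1.32): reflection off a higher-index medium gives a half-wave phase shift.
Bottom surface (1.32 → 1.0): reflection off a lower-index medium gives no phase shift.
The two reflections differ by half a wavelength.
So the condition for constructive reflection is 2 n t = (m + ½) λ.
The sixth-smallest nonzero thickness corresponds to m = 5: t = (m + ½) λ / (2 n) = 5.50 × 651 / (2 × 1.32) = 1356 nm.

1356 nm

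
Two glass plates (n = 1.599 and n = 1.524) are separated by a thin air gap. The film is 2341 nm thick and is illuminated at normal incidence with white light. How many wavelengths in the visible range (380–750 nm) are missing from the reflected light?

At the upper boundary (n = 1.599 to n = 1.0) the reflected ray undergoes no phase shift.
Ray reflecting at the bottom interface goes from n = 1.0 toward n = 1.524: a half-wave phase shift.
Net: one phase inversion between the two reflected rays.
For dark reflection here: 2 n t = m λ.
λ = 2 n t / m = 4682 / m nm.
m=6: 780 nm (IR); m=7: 669 nm (visible); m=8: 585 nm (visible); m=9: 520 nm (visible); m=10: 468 nm (visible); m=11: 426 nm (visible); m=12: 390 nm (visible); m=13: 360 nm (UV).

6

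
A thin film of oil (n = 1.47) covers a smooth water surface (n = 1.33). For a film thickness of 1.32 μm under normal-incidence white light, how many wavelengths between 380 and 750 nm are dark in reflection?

Ray reflecting at the top interface goes from n = 1.0 toward n = 1.47: a half-wave phase shift.
At the lower boundary (n = 1.47 to n = 1.33) the reflected ray undergoes no phase shift.
The two reflections differ by half a wavelength.
With one net inversion, destructive interference in reflection requires 2 n t = m λ.
λ = 2 n t / m = 3881 / m nm.
m=5: 776 nm (IR); m=6: 647 nm (visible); m=7: 554 nm (visible); m=8: 485 nm (visible); m=9: 431 nm (visible); m=10: 388 nm (visible); m=11: 353 nm (UV).

5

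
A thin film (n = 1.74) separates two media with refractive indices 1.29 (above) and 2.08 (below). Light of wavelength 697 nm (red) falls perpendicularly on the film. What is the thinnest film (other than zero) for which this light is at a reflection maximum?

200 nm

Top surface (1.29 → 1.74): reflection off a higher-index medium gives a half-wave phase shift.
Ray reflecting at the bottom interface goes from n = 1.74 toward n = 2.08: a half-wave phase shift.
The two reflections carry the same phase change, so no net offset.
With no net inversion, constructive interference in reflection requires 2 n t = m λ.
Minimum nonzero at m = 1: t = λ / (2 n) = 697 / (2 × 1.74) = 200 nm.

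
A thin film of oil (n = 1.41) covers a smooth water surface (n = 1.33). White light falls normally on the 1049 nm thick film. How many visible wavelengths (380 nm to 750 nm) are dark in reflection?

4

At the upper boundary (n = 1.0 to n = 1.41) the reflected ray undergoes a half-wave phase shift.
Ray reflecting at the bottom interface goes from n = 1.41 toward n = 1.33: no phase shift.
Net: one phase inversion between the two reflected rays.
With one net inversion, destructive interference in reflection requires 2 n t = m λ.
λ = 2 n t / m = 2958 / m nm.
m=3: 986 nm (IR); m=4: 740 nm (visible); m=5: 592 nm (visible); m=6: 493 nm (visible); m=7: 423 nm (visible); m=8: 370 nm (UV).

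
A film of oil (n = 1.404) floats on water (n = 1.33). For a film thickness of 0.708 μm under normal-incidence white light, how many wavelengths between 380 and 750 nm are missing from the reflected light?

3

Top surface (1.0 → 1.404): reflection off a higher-index medium gives a half-wave phase shift.
At the lower boundary (n = 1.404 to n = 1.33) the reflected ray undergoes no phase shift.
Exactly one π shift → a net half-wave offset.
For weak reflection here: 2 n t = m λ.
λ = 2 n t / m = 1988 / m nm.
m=2: 994 nm (IR); m=3: 663 nm (visible); m=4: 497 nm (visible); m=5: 398 nm (visible); m=6: 331 nm (UV).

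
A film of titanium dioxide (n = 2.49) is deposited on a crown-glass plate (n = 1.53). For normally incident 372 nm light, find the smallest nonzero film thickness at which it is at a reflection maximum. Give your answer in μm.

Ray reflecting at the top interface goes from n = 1.0 toward n = 2.49: a half-wave phase shift.
Bottom surface (2.49 → 1.53): reflection off a lower-index medium gives no phase shift.
Net: one phase inversion between the two reflected rays.
So the condition for constructive reflection is 2 n t = (m + ½) λ.
Minimum at m = 0: t = λ / (4 n) = 372 / (4 × 2.49) = 37.3 nm.

0.0373 μm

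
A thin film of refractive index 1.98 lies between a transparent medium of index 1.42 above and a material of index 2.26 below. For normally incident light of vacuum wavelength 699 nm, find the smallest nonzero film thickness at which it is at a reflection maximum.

177 nm

At the upper boundary (n = 1.42 to n = 1.98) the reflected ray undergoes a half-wave phase shift.
Bottom surface (1.98 → 2.26): reflection off a higher-index medium gives a half-wave phase shift.
The two reflections carry the same phase change, so no net offset.
For maximum reflection here: 2 n t = m λ.
Minimum nonzero at m = 1: t = λ / (2 n) = 699 / (2 × 1.98) = 177 nm.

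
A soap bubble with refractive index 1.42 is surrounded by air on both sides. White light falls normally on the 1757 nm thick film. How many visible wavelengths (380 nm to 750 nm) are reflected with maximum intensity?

6

Top surface (1.0 → 1.42): reflection off a higher-index medium gives a half-wave phase shift.
Bottom surface (1.42 → 1.0): reflection off a lower-index medium gives no phase shift.
The two reflections differ by half a wavelength.
For bright reflection here: 2 n t = (m + ½) λ.
λ = 2 n t / (m + ½) = 4990 / (m + ½) nm.
m=6: 768 nm (IR); m=7: 665 nm (visible); m=8: 587 nm (visible); m=9: 525 nm (visible); m=10: 475 nm (visible); m=11: 434 nm (visible); m=12: 399 nm (visible); m=13: 370 nm (UV).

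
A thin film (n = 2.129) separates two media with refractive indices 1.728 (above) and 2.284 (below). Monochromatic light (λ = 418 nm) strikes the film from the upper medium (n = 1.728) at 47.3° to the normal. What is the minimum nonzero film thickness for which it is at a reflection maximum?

Top surface (1.728 → 2.129): reflection off a higher-index medium gives a half-wave phase shift.
Bottom surface (2.129 → 2.284): reflection off a higher-index medium gives a half-wave phase shift.
Zero or two π shifts → no net half-wave offset.
For bright reflection here: 2 n t cos θ_r = m λ.
Snell's law: 1.728 sin 47.3° = 2.129 sin θ_r → sin θ_r = 0.596, cos θ_r = 0.803.
Minimum nonzero at m = 1: t = λ / (2 n cos θ_r) = 418 / (2 × 2.129 × 0.803) = 122 nm.

122 nm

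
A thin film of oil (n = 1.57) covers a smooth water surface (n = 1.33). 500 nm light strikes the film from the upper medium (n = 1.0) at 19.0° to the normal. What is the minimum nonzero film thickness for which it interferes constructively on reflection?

Ray reflecting at the top interface goes from n = 1.0 toward n = 1.57: a half-wave phase shift.
Bottom surface (1.57 → 1.33): reflection off a lower-index medium gives no phase shift.
Exactly one π shift → a net half-wave offset.
For maximum reflection here: 2 n t cos θ_r = (m + ½) λ.
Snell's law: 1.0 sin 19.0° = 1.57 sin θ_r → sin θ_r = 0.207, cos θ_r = 0.978.
Minimum at m = 0: t = λ / (4 n cos θ_r) = 500 / (4 × 1.57 × 0.978) = 81.4 nm.

81.4 nm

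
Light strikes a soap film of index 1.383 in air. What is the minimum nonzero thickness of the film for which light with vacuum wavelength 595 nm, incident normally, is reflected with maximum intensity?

108 nm

Ray reflecting at the top interface goes from n = 1.0 toward n = 1.383: a half-wave phase shift.
Ray reflecting at the bottom interface goes from n = 1.383 toward n = 1.0: no phase shift.
Net: one phase inversion between the two reflected rays.
So the condition for constructive reflection is 2 n t = (m + ½) λ.
Minimum at m = 0: t = λ / (4 n) = 595 / (4 × 1.383) = 108 nm.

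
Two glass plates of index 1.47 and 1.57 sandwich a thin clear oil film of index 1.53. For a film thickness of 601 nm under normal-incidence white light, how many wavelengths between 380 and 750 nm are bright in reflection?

Top surface (1.47 → 1.53): reflection off a higher-index medium gives a half-wave phase shift.
At the lower boundary (n = 1.53 to n = 1.57) the reflected ray undergoes a half-wave phase shift.
Net: no relative phase inversion (both shifts match).
For strong reflection here: 2 n t = m λ.
λ = 2 n t / m = 1839 / m nm.
m=2: 920 nm (IR); m=3: 613 nm (visible); m=4: 460 nm (visible); m=5: 368 nm (UV).

2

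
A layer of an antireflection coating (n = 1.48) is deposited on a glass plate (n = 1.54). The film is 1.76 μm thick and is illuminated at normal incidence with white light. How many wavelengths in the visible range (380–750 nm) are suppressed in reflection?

Top surface (1.0 → 1.48): reflection off a higher-index medium gives a half-wave phase shift.
Bottom surface (1.48 → 1.54): reflection off a higher-index medium gives a half-wave phase shift.
The two reflections carry the same phase change, so no net offset.
With no net inversion, destructive interference in reflection requires 2 n t = (m + ½) λ.
λ = 2 n t / (m + ½) = 5210 / (m + ½) nm.
m=6: 801 nm (IR); m=7: 695 nm (visible); m=8: 613 nm (visible); m=9: 548 nm (visible); m=10: 496 nm (visible); m=11: 453 nm (visible); m=12: 417 nm (visible); m=13: 386 nm (visible); m=14: 359 nm (UV).

7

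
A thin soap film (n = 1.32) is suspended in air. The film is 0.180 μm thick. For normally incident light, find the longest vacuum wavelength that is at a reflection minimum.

Top surface (1.0 → 1.32): reflection off a higher-index medium gives a half-wave phase shift.
At the lower boundary (n = 1.32 to n = 1.0) the reflected ray undergoes no phase shift.
Exactly one π shift → a net half-wave offset.
For weak reflection here: 2 n t = m λ.
λ = 2 n t / m. The longest wavelength is m = 1: λ = 2 × 1.32 × 180 / 1.00 = 475 nm.

475 nm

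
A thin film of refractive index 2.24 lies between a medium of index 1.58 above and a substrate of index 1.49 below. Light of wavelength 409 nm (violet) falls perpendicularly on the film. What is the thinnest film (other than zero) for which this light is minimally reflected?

91.3 nm

Ray reflecting at the top interface goes from n = 1.58 toward n = 2.24: a half-wave phase shift.
Ray reflecting at the bottom interface goes from n = 2.24 toward n = 1.49: no phase shift.
Net: one phase inversion between the two reflected rays.
For weak reflection here: 2 n t = m λ.
Minimum nonzero at m = 1: t = λ / (2 n) = 409 / (2 × 2.24) = 91.3 nm.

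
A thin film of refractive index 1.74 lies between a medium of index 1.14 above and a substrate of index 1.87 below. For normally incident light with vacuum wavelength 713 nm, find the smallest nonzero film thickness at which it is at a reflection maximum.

205 nm

Ray reflecting at the top interface goes from n = 1.14 toward n = 1.74: a half-wave phase shift.
At the lower boundary (n = 1.74 to n = 1.87) the reflected ray undergoes a half-wave phase shift.
Zero or two π shifts → no net half-wave offset.
For strong reflection here: 2 n t = m λ.
Minimum nonzero at m = 1: t = λ / (2 n) = 713 / (2 × 1.74) = 205 nm.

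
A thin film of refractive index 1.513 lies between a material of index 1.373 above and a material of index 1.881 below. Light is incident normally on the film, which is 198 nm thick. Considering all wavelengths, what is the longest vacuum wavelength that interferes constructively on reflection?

599 nm

Top surface (1.373 → 1.513): reflection off a higher-index medium gives a half-wave phase shift.
Ray reflecting at the bottom interface goes from n = 1.513 toward n = 1.881: a half-wave phase shift.
The two reflections carry the same phase change, so no net offset.
For strong reflection here: 2 n t = m λ.
λ = 2 n t / m. The longest wavelength is m = 1: λ = 2 × 1.513 × 198 / 1.00 = 599 nm.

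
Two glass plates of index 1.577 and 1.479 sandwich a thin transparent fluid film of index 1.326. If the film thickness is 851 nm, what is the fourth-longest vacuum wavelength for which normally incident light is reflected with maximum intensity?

Top surface (1.577 → 1.326): reflection off a lower-index medium gives no phase shift.
Ray reflecting at the bottom interface goes from n = 1.326 toward n = 1.479: a half-wave phase shift.
Net: one phase inversion between the two reflected rays.
For maximum reflection here: 2 n t = (m + ½) λ.
λ = 2 n t / (m + ½). The fourth-longest wavelength is m = 3: λ = 2 × 1.326 × 851 / 3.50 = 645 nm.

645 nm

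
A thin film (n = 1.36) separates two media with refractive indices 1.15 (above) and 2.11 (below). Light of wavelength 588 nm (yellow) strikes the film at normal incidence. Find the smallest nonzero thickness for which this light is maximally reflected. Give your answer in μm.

0.216 μm

Ray reflecting at the top interface goes from n = 1.15 toward n = 1.36: a half-wave phase shift.
At the lower boundary (n = 1.36 to n = 2.11) the reflected ray undergoes a half-wave phase shift.
Net: no relative phase inversion (both shifts match).
So the condition for constructive reflection is 2 n t = m λ.
The smallest nonzero thickness corresponds to m = 1: t = m λ / (2 n) = 1.00 × 588 / (2 × 1.36) = 216 nm.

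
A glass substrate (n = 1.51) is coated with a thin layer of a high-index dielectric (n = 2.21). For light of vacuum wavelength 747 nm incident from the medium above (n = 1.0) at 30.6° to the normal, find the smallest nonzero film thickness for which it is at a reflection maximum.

At the upper boundary (n = 1.0 to n = 2.21) the reflected ray undergoes a half-wave phase shift.
At the lower boundary (n = 2.21 to n = 1.51) the reflected ray undergoes no phase shift.
Net: one phase inversion between the two reflected rays.
So the condition for constructive reflection is 2 n t cos θ_r = (m + ½) λ.
Snell's law: 1.0 sin 30.6° = 2.21 sin θ_r → sin θ_r = 0.230, cos θ_r = 0.973.
Minimum at m = 0: t = λ / (4 n cos θ_r) = 747 / (4 × 2.21 × 0.973) = 86.8 nm.

86.8 nm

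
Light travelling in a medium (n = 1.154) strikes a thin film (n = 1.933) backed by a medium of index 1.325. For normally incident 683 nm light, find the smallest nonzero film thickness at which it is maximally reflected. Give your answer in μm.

Top surface (1.154 → 1.933): reflection off a higher-index medium gives a half-wave phase shift.
Bottom surface (1.933 → 1.325): reflection off a lower-index medium gives no phase shift.
Exactly one π shift → a net half-wave offset.
With one net inversion, constructive interference in reflection requires 2 n t = (m + ½) λ.
Minimum at m = 0: t = λ / (4 n) = 683 / (4 × 1.933) = 88.3 nm.

0.0883 μm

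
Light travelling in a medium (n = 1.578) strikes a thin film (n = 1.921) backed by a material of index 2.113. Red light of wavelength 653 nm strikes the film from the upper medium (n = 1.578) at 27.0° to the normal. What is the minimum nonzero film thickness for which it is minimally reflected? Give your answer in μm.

0.0916 μm

Ray reflecting at the top interface goes from n = 1.578 toward n = 1.921: a half-wave phase shift.
Ray reflecting at the bottom interface goes from n = 1.921 toward n = 2.113: a half-wave phase shift.
Net: no relative phase inversion (both shifts match).
For minimum reflection here: 2 n t cos θ_r = (m + ½) λ.
Snell's law: 1.578 sin 27.0° = 1.921 sin θ_r → sin θ_r = 0.373, cos θ_r = 0.928.
Minimum at m = 0: t = λ / (4 n cos θ_r) = 653 / (4 × 1.921 × 0.928) = 91.6 nm.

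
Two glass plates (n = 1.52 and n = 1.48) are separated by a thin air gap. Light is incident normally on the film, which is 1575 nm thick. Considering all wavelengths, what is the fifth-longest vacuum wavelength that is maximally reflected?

At the upper boundary (n = 1.52 to n = 1.0) the reflected ray undergoes no phase shift.
Ray reflecting at the bottom interface goes from n = 1.0 toward n = 1.48: a half-wave phase shift.
Exactly one π shift → a net half-wave offset.
With one net inversion, constructive interference in reflection requires 2 n t = (m + ½) λ.
λ = 2 n t / (m + ½). The fifth-longest wavelength is m = 4: λ = 2 × 1.0 × 1575 / 4.50 = 700 nm.

700 nm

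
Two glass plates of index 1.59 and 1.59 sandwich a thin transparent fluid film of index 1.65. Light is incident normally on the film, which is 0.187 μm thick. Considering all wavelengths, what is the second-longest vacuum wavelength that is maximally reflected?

411 nm

Top surface (1.59 → 1.65): reflection off a higher-index medium gives a half-wave phase shift.
At the lower boundary (n = 1.65 to n = 1.59) the reflected ray undergoes no phase shift.
The two reflections differ by half a wavelength.
For strong reflection here: 2 n t = (m + ½) λ.
λ = 2 n t / (m + ½). The second-longest wavelength is m = 1: λ = 2 × 1.65 × 187 / 1.50 = 411 nm.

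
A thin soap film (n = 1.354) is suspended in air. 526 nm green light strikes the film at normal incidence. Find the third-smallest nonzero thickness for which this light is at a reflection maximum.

486 nm

Top surface (1.0 → 1.354): reflection off a higher-index medium gives a half-wave phase shift.
Bottom surface (1.354 → 1.0): reflection off a lower-index medium gives no phase shift.
Net: one phase inversion between the two reflected rays.
With one net inversion, constructive interference in reflection requires 2 n t = (m + ½) λ.
The third-smallest nonzero thickness corresponds to m = 2: t = (m + ½) λ / (2 n) = 2.50 × 526 / (2 × 1.354) = 486 nm.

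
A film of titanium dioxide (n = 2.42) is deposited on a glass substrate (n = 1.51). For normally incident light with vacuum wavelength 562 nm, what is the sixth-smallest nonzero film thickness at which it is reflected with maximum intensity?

639 nm

Top surface (1.0 → 2.42): reflection off a higher-index medium gives a half-wave phase shift.
Ray reflecting at the bottom interface goes from n = 2.42 toward n = 1.51: no phase shift.
Net: one phase inversion between the two reflected rays.
For strong reflection here: 2 n t = (m + ½) λ.
The sixth-smallest nonzero thickness corresponds to m = 5: t = (m + ½) λ / (2 n) = 5.50 × 562 / (2 × 2.42) = 639 nm.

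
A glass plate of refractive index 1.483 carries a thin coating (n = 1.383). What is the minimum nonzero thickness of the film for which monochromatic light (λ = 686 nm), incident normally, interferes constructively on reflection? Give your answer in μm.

At the upper boundary (n = 1.0 to n = 1.383) the reflected ray undergoes a half-wave phase shift.
At the lower boundary (n = 1.383 to n = 1.483) the reflected ray undergoes a half-wave phase shift.
Zero or two π shifts → no net half-wave offset.
For bright reflection here: 2 n t = m λ.
Minimum nonzero at m = 1: t = λ / (2 n) = 686 / (2 × 1.383) = 248 nm.

0.248 μm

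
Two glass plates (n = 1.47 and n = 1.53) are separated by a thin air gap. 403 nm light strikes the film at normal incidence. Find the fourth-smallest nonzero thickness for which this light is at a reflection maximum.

Top surface (1.47 → 1.0): reflection off a lower-index medium gives no phase shift.
Ray reflecting at the bottom interface goes from n = 1.0 toward n = 1.53: a half-wave phase shift.
Exactly one π shift → a net half-wave offset.
So the condition for constructive reflection is 2 n t = (m + ½) λ.
The fourth-smallest nonzero thickness corresponds to m = 3: t = (m + ½) λ / (2 n) = 3.50 × 403 / (2 × 1.0) = 705 nm.

705 nm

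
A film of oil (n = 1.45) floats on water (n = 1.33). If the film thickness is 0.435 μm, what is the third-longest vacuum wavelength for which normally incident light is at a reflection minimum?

At the upper boundary (n = 1.0 to n = 1.45) the reflected ray undergoes a half-wave phase shift.
Ray reflecting at the bottom interface goes from n = 1.45 toward n = 1.33: no phase shift.
Exactly one π shift → a net half-wave offset.
With one net inversion, destructive interference in reflection requires 2 n t = m λ.
λ = 2 n t / m. The third-longest wavelength is m = 3: λ = 2 × 1.45 × 435 / 3.00 = 421 nm.

421 nm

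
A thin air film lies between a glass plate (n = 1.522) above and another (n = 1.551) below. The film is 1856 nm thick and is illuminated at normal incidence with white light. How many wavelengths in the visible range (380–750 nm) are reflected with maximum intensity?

5

Top surface (1.522 → 1.0): reflection off a lower-index medium gives no phase shift.
Bottom surface (1.0 → 1.551): reflection off a higher-index medium gives a half-wave phase shift.
The two reflections differ by half a wavelength.
With one net inversion, constructive interference in reflection requires 2 n t = (m + ½) λ.
λ = 2 n t / (m + ½) = 3712 / (m + ½) nm.
m=4: 825 nm (IR); m=5: 675 nm (visible); m=6: 571 nm (visible); m=7: 495 nm (visible); m=8: 437 nm (visible); m=9: 391 nm (visible); m=10: 354 nm (UV).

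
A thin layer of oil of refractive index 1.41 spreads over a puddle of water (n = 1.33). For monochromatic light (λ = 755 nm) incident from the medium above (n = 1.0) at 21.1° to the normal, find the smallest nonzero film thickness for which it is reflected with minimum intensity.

277 nm

Ray reflecting at the top interface goes from n = 1.0 toward n = 1.41: a half-wave phase shift.
At the lower boundary (n = 1.41 to n = 1.33) the reflected ray undergoes no phase shift.
The two reflections differ by half a wavelength.
With one net inversion, destructive interference in reflection requires 2 n t cos θ_r = m λ.
Snell's law: 1.0 sin 21.1° = 1.41 sin θ_r → sin θ_r = 0.255, cos θ_r = 0.967.
Minimum nonzero at m = 1: t = λ / (2 n cos θ_r) = 755 / (2 × 1.41 × 0.967) = 277 nm.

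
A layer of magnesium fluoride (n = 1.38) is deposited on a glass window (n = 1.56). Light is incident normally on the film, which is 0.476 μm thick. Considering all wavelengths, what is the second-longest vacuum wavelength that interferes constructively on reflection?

Top surface (1.0 → 1.38): reflection off a higher-index medium gives a half-wave phase shift.
Bottom surface (1.38 → 1.56): reflection off a higher-index medium gives a half-wave phase shift.
Zero or two π shifts → no net half-wave offset.
With no net inversion, constructive interference in reflection requires 2 n t = m λ.
λ = 2 n t / m. The second-longest wavelength is m = 2: λ = 2 × 1.38 × 476 / 2.00 = 657 nm.

657 nm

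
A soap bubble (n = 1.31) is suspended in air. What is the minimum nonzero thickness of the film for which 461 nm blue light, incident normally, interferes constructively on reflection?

88.0 nm

Ray reflecting at the top interface goes from n = 1.0 toward n = 1.31: a half-wave phase shift.
At the lower boundary (n = 1.31 to n = 1.0) the reflected ray undergoes no phase shift.
Net: one phase inversion between the two reflected rays.
For maximum reflection here: 2 n t = (m + ½) λ.
Minimum at m = 0: t = λ / (4 n) = 461 / (4 × 1.31) = 88.0 nm.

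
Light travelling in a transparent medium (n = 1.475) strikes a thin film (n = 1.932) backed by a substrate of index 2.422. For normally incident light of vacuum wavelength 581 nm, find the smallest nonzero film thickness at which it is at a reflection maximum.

150 nm

Top surface (1.475 → 1.932): reflection off a higher-index medium gives a half-wave phase shift.
Ray reflecting at the bottom interface goes from n = 1.932 toward n = 2.422: a half-wave phase shift.
The two reflections carry the same phase change, so no net offset.
For bright reflection here: 2 n t = m λ.
Minimum nonzero at m = 1: t = λ / (2 n) = 581 / (2 × 1.932) = 150 nm.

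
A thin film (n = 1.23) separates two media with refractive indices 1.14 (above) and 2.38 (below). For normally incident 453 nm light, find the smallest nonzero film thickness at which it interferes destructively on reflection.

92.1 nm

Top surface (1.14 → 1.23): reflection off a higher-index medium gives a half-wave phase shift.
Bottom surface (1.23 → 2.38): reflection off a higher-index medium gives a half-wave phase shift.
The two reflections carry the same phase change, so no net offset.
With no net inversion, destructive interference in reflection requires 2 n t = (m + ½) λ.
Minimum at m = 0: t = λ / (4 n) = 453 / (4 × 1.23) = 92.1 nm.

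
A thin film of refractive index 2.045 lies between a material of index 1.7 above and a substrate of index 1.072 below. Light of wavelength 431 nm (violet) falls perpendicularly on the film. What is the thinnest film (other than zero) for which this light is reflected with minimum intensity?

105 nm

At the upper boundary (n = 1.7 to n = 2.045) the reflected ray undergoes a half-wave phase shift.
Ray reflecting at the bottom interface goes from n = 2.045 toward n = 1.072: no phase shift.
Net: one phase inversion between the two reflected rays.
So the condition for destructive reflection is 2 n t = m λ.
Minimum nonzero at m = 1: t = λ / (2 n) = 431 / (2 × 2.045) = 105 nm.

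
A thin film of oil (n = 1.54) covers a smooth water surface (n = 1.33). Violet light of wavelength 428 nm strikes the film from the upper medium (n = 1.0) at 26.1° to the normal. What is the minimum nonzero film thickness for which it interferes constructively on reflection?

Top surface (1.0 → 1.54): reflection off a higher-index medium gives a half-wave phase shift.
Ray reflecting at the bottom interface goes from n = 1.54 toward n = 1.33: no phase shift.
Exactly one π shift → a net half-wave offset.
For strong reflection here: 2 n t cos θ_r = (m + ½) λ.
Snell's law: 1.0 sin 26.1° = 1.54 sin θ_r → sin θ_r = 0.286, cos θ_r = 0.958.
Minimum at m = 0: t = λ / (4 n cos θ_r) = 428 / (4 × 1.54 × 0.958) = 72.5 nm.

72.5 nm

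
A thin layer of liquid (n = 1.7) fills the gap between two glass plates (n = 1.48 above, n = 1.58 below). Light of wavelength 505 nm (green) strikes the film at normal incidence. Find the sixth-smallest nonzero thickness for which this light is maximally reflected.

817 nm

Ray reflecting at the top interface goes from n = 1.48 toward n = 1.7: a half-wave phase shift.
Bottom surface (1.7 → 1.58): reflection off a lower-index medium gives no phase shift.
The two reflections differ by half a wavelength.
For bright reflection here: 2 n t = (m + ½) λ.
The sixth-smallest nonzero thickness corresponds to m = 5: t = (m + ½) λ / (2 n) = 5.50 × 505 / (2 × 1.7) = 817 nm.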